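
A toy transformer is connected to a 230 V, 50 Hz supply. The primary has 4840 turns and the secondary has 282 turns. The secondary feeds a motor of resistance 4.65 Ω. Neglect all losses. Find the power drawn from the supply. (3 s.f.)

V_s = V_p × N_s/N_p = 230 × 282/4840 = 13.401 V.
I_s = V_s/R = 13.401/4.65 = 2.8819 A.
I_p = I_s × N_s/N_p = 2.8819 × 282/4840 = 0.16791 A.
P = V_p I_p = 230 × 0.16791 = 38.6 W.

P ≈ 38.6 W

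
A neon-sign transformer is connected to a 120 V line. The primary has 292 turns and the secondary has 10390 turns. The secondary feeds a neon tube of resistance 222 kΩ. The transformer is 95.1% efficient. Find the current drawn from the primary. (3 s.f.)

I_p ≈ 0.720 A

V_s = 120 × 10390/292 = 4269.9 V.
I_s = V_s/R = 4269.9/222000 = 0.019234 A.
P_out = V_s I_s = 4269.9 × 0.019234 = 82.125 W.
P_in = P_out/η = 82.125/0.951 = 86.356 W.
I_p = P_in/V_p = 86.356/120 = 0.720 A.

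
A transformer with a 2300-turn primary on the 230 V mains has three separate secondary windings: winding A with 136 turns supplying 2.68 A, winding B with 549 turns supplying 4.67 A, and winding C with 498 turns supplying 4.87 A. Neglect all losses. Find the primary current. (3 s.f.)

I_p ≈ 2.33 A

V_A = 230 × 136/2300 = 13.600 V; V_B = 230 × 549/2300 = 54.900 V; V_C = 230 × 498/2300 = 49.800 V.
P_out = V_A I_A + V_B I_B + V_C I_C = 13.600×2.68 + 54.900×4.67 + 49.800×4.87 = 36.448 + 256.38 + 242.53 = 535.36 W.
Ideal ⇒ P_in = P_out, so I_p = P_out/V_p = 535.36/230 = 2.33 A.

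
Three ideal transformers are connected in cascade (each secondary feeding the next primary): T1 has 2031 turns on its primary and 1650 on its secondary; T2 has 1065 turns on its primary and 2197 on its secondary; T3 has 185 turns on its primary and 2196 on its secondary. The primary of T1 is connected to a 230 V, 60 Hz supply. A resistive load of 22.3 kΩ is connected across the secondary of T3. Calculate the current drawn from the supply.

I_supply ≈ 4.08 A

After T1: V = 230.00 × 1650/2031 = 186.85 V.
After T2: V = 186.85 × 2197/1065 = 385.46 V.
After T3: V = 385.46 × 2196/185 = 4575.5 V.
I_load = 4575.5/22300 = 0.20518 A, so P_out = 4575.5 × 0.20518 = 938.82 W.
All ideal ⇒ P_in = P_out, so I_supply = 938.82/230 = 4.08 A.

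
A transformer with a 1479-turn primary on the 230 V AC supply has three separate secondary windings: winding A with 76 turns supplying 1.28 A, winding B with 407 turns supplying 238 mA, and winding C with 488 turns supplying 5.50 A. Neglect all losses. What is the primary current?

V_A = 230 × 76/1479 = 11.819 V; V_B = 230 × 407/1479 = 63.293 V; V_C = 230 × 488/1479 = 75.889 V.
P_out = V_A I_A + V_B I_B + V_C I_C = 11.819×1.28 + 63.293×0.238 + 75.889×5.50 = 15.128 + 15.064 + 417.39 = 447.58 W.
Ideal ⇒ P_in = P_out, so I_p = P_out/V_p = 447.58/230 = 1.95 A.

I_p ≈ 1.95 A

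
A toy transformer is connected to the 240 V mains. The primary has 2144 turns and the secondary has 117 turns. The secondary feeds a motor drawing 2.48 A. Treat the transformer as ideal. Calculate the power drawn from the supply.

I_p = I_s × N_s/N_p = 2.48 × 117/2144 = 0.13534 A.
P = V_p I_p = 240 × 0.13534 = 32.5 W.

P ≈ 32.5 W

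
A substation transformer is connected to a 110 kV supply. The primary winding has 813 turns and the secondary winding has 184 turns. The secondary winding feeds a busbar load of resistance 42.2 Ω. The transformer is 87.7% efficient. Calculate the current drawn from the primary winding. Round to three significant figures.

I_p ≈ 152 A

V_s = 110000 × 184/813 = 24895 V.
I_s = V_s/R = 24895/42.2 = 589.94 A.
P_out = V_s I_s = 24895 × 589.94 = 1.4687×10^7 W.
P_in = P_out/η = 1.4687×10^7/0.877 = 1.6747×10^7 W.
I_p = P_in/V_p = 1.6747×10^7/110000 = 152 A.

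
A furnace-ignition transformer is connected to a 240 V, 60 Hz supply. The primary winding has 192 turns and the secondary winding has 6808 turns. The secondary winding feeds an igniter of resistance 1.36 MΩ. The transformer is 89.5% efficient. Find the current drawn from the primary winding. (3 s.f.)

I_p ≈ 0.248 A

V_s = 240 × 6808/192 = 8510.0 V.
I_s = V_s/R = 8510.0/(1.36×10^6) = 0.0062574 A.
P_out = V_s I_s = 8510.0 × 0.0062574 = 53.250 W.
P_in = P_out/η = 53.250/0.895 = 59.497 W.
I_p = P_in/V_p = 59.497/240 = 0.248 A.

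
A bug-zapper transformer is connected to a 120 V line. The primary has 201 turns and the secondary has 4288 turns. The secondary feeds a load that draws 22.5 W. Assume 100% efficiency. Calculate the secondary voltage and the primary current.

V_s = V_p × N_s/N_p = 120 × 4288/201 = 2560.0 V.
I_s = P/V_s = 22.5/2560.0 = 0.0087891 A.
I_p = I_s × N_s/N_p = 0.0087891 × 4288/201 = 0.188 A.

V_s ≈ 2560 V, I_p ≈ 0.188 A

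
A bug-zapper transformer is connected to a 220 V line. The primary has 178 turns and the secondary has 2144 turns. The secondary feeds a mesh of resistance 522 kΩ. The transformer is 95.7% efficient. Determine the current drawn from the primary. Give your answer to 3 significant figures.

I_p ≈ 0.0639 A

V_s = 220 × 2144/178 = 2649.9 V.
I_s = V_s/R = 2649.9/522000 = 0.0050764 A.
P_out = V_s I_s = 2649.9 × 0.0050764 = 13.452 W.
P_in = P_out/η = 13.452/0.957 = 14.056 W.
I_p = P_in/V_p = 14.056/220 = 0.0639 A.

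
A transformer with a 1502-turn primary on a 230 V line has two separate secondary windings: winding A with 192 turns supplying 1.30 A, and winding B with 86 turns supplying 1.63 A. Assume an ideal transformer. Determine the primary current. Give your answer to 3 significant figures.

V_A = 230 × 192/1502 = 29.401 V; V_B = 230 × 86/1502 = 13.169 V.
P_out = V_A I_A + V_B I_B = 29.401×1.30 + 13.169×1.63 = 38.221 + 21.466 = 59.687 W.
Ideal ⇒ P_in = P_out, so I_p = P_out/V_p = 59.687/230 = 0.260 A.

I_p ≈ 0.260 A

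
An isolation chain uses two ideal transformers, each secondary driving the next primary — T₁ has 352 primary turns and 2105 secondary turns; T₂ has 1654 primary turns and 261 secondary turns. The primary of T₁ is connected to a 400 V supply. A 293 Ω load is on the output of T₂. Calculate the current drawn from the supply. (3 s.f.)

After T₁: V = 400.00 × 2105/352 = 2392.0 V.
After T₂: V = 2392.0 × 261/1654 = 377.46 V.
I_load = 377.46/293 = 1.2883 A, so P_out = 377.46 × 1.2883 = 486.27 W.
All ideal ⇒ P_in = P_out, so I_supply = 486.27/400 = 1.22 A.

I_supply ≈ 1.22 A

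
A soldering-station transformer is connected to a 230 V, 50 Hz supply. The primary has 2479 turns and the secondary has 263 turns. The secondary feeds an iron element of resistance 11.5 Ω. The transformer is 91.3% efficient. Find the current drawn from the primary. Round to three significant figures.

V_s = 230 × 263/2479 = 24.401 V.
I_s = V_s/R = 24.401/11.5 = 2.1218 A.
P_out = V_s I_s = 24.401 × 2.1218 = 51.775 W.
P_in = P_out/η = 51.775/0.913 = 56.708 W.
I_p = P_in/V_p = 56.708/230 = 0.247 A.

I_p ≈ 0.247 A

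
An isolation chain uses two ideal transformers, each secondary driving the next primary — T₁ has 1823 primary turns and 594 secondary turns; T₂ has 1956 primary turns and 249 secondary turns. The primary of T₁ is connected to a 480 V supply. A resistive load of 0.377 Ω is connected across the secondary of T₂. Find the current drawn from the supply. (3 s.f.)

I_supply ≈ 2.19 A

After T₁: V = 480.00 × 594/1823 = 156.40 V.
After T₂: V = 156.40 × 249/1956 = 19.910 V.
I_load = 19.910/0.377 = 52.812 A, so P_out = 19.910 × 52.812 = 1051.5 W.
All ideal ⇒ P_in = P_out, so I_supply = 1051.5/480 = 2.19 A.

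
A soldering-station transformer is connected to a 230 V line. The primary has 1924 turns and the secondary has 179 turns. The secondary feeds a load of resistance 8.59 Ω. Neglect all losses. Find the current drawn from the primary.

I_p ≈ 0.232 A

V_s = V_p × N_s/N_p = 230 × 179/1924 = 21.398 V.
I_s = V_s/R = 21.398/8.59 = 2.4911 A.
For an ideal transformer I_p N_p = I_s N_s, so I_p = 2.4911 × 179/1924 = 0.232 A.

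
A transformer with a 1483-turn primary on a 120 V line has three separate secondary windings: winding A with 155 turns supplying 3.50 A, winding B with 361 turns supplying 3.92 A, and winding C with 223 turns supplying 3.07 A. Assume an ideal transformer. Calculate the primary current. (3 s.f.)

I_p ≈ 1.78 A

V_A = 120 × 155/1483 = 12.542 V; V_B = 120 × 361/1483 = 29.211 V; V_C = 120 × 223/1483 = 18.045 V.
P_out = V_A I_A + V_B I_B + V_C I_C = 12.542×3.50 + 29.211×3.92 + 18.045×3.07 = 43.898 + 114.51 + 55.397 = 213.80 W.
Ideal ⇒ P_in = P_out, so I_p = P_out/V_p = 213.80/120 = 1.78 A.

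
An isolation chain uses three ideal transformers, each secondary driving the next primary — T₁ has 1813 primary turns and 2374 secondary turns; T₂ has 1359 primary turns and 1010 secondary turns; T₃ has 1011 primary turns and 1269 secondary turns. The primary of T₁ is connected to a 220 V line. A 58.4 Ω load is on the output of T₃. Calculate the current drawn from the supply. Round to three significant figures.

After T₁: V = 220.00 × 2374/1813 = 288.08 V.
After T₂: V = 288.08 × 1010/1359 = 214.10 V.
After T₃: V = 214.10 × 1269/1011 = 268.73 V.
I_load = 268.73/58.4 = 4.6016 A, so P_out = 268.73 × 4.6016 = 1236.6 W.
All ideal ⇒ P_in = P_out, so I_supply = 1236.6/220 = 5.62 A.

I_supply ≈ 5.62 A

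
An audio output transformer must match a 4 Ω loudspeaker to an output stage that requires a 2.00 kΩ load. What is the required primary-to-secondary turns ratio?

N_p/N_s ≈ 22.4

Z_p/Z_s = (N_p/N_s)², so N_p/N_s = √(2000/4) = √500 = 22.4.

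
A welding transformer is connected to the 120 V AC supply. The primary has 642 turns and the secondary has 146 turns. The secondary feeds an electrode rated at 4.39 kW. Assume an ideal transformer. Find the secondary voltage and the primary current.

V_s ≈ 27.3 V, I_p ≈ 36.6 A

V_s = V_p × N_s/N_p = 120 × 146/642 = 27.290 V.
I_s = P/V_s = 4390/27.290 = 160.87 A.
I_p = I_s × N_s/N_p = 160.87 × 146/642 = 36.6 A.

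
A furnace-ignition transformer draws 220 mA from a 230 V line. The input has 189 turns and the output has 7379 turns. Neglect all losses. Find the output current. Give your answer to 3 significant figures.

I_out ≈ 0.00563 A

I_out/I_in = N_in/N_out, so I_out = 0.220 × 189/7379 = 0.00563 A.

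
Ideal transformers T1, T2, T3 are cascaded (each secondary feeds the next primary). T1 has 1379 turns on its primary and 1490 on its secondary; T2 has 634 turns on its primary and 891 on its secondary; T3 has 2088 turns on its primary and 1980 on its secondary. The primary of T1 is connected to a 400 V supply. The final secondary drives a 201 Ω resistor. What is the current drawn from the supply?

Secondary of T1: V = 400.00 × 1490/1379 = 432.20 V.
Secondary of T2: V = 432.20 × 891/634 = 607.39 V.
Secondary of T3: V = 607.39 × 1980/2088 = 575.98 V.
I_load = 575.98/201 = 2.8656 A, so P_out = 575.98 × 2.8656 = 1650.5 W.
All ideal ⇒ P_in = P_out, so I_supply = 1650.5/400 = 4.13 A.

I_supply ≈ 4.13 A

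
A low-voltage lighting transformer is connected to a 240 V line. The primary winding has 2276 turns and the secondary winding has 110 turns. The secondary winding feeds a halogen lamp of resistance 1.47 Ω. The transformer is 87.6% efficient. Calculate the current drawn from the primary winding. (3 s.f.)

I_p ≈ 0.435 A

V_s = 240 × 110/2276 = 11.599 V.
I_s = V_s/R = 11.599/1.47 = 7.8907 A.
P_out = V_s I_s = 11.599 × 7.8907 = 91.526 W.
P_in = P_out/η = 91.526/0.876 = 104.48 W.
I_p = P_in/V_p = 104.48/240 = 0.435 A.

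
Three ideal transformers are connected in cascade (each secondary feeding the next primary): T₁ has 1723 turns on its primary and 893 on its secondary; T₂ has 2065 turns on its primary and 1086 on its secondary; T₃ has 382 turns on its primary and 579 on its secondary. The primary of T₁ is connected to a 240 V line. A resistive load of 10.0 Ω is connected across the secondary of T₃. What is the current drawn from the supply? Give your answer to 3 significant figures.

Secondary of T₁: V = 240.00 × 893/1723 = 124.39 V.
Secondary of T₂: V = 124.39 × 1086/2065 = 65.416 V.
Secondary of T₃: V = 65.416 × 579/382 = 99.152 V.
I_load = 99.152/10.0 = 9.9152 A, so P_out = 99.152 × 9.9152 = 983.12 W.
All ideal ⇒ P_in = P_out, so I_supply = 983.12/240 = 4.10 A.

I_supply ≈ 4.10 A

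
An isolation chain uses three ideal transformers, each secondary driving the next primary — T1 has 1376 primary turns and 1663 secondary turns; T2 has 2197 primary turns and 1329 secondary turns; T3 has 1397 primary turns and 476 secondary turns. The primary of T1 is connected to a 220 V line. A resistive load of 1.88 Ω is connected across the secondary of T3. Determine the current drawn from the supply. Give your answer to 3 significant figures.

I_supply ≈ 7.26 A

After T1: V = 220.00 × 1663/1376 = 265.89 V.
After T2: V = 265.89 × 1329/2197 = 160.84 V.
After T3: V = 160.84 × 476/1397 = 54.803 V.
I_load = 54.803/1.88 = 29.150 A, so P_out = 54.803 × 29.150 = 1597.5 W.
All ideal ⇒ P_in = P_out, so I_supply = 1597.5/220 = 7.26 A.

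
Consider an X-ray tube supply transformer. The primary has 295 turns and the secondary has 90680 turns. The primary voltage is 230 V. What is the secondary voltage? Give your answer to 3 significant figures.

V_s/V_p = N_s/N_p, so V_s = 230 × 90680/295 = 70700 V.

V_s ≈ 70700 V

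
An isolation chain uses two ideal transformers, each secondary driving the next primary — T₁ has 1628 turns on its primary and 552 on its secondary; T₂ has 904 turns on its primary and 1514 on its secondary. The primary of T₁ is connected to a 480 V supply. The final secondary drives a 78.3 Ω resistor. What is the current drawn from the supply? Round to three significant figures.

I_supply ≈ 1.98 A

After T₁: V = 480.00 × 552/1628 = 162.75 V.
After T₂: V = 162.75 × 1514/904 = 272.57 V.
I_load = 272.57/78.3 = 3.4811 A, so P_out = 272.57 × 3.4811 = 948.87 W.
All ideal ⇒ P_in = P_out, so I_supply = 948.87/480 = 1.98 A.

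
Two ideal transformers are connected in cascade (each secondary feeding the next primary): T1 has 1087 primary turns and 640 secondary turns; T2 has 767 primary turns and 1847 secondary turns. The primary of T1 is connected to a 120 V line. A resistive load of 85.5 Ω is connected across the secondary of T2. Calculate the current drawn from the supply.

I_supply ≈ 2.82 A

Secondary of T1: V = 120.00 × 640/1087 = 70.653 V.
Secondary of T2: V = 70.653 × 1847/767 = 170.14 V.
I_load = 170.14/85.5 = 1.9899 A, so P_out = 170.14 × 1.9899 = 338.56 W.
All ideal ⇒ P_in = P_out, so I_supply = 338.56/120 = 2.82 A.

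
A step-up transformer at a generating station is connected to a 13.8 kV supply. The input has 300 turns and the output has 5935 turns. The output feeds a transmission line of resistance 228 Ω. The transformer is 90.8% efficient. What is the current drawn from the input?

V_out = 13800 × 5935/300 = 273010 V.
I_out = V_out/R = 273010/228 = 1197.4 A.
P_out = V_out I_out = 273010 × 1197.4 = 3.2691×10^8 W.
P_in = P_out/η = 3.2691×10^8/0.908 = 3.6003×10^8 W.
I_in = P_in/V_in = 3.6003×10^8/13800 = 26100 A.

I_in ≈ 26100 A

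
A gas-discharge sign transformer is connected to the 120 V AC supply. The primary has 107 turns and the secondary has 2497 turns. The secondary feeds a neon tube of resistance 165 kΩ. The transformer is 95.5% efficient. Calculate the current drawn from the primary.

I_p ≈ 0.415 A

V_s = 120 × 2497/107 = 2800.4 V.
I_s = V_s/R = 2800.4/165000 = 0.016972 A.
P_out = V_s I_s = 2800.4 × 0.016972 = 47.528 W.
P_in = P_out/η = 47.528/0.955 = 49.767 W.
I_p = P_in/V_p = 49.767/120 = 0.415 A.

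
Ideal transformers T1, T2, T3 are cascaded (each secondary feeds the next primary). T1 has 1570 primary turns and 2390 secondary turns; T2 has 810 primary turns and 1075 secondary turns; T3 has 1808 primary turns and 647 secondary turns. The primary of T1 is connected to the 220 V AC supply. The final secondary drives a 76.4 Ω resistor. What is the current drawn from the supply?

After T1: V = 220.00 × 2390/1570 = 334.90 V.
After T2: V = 334.90 × 1075/810 = 444.47 V.
After T3: V = 444.47 × 647/1808 = 159.06 V.
I_load = 159.06/76.4 = 2.0819 A, so P_out = 159.06 × 2.0819 = 331.14 W.
All ideal ⇒ P_in = P_out, so I_supply = 331.14/220 = 1.51 A.

I_supply ≈ 1.51 A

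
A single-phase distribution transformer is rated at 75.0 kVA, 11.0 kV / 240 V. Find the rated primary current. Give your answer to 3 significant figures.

I_p ≈ 6.82 A

I_p = S/V_p = 75000/11000 = 6.82 A.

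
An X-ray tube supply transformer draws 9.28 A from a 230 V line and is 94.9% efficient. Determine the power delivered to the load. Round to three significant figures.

P_out ≈ 2030 W

P_in = V_p I_p = 230 × 9.28 = 2134.4 W.
P_out = η P_in = 0.949 × 2134.4 = 2030 W.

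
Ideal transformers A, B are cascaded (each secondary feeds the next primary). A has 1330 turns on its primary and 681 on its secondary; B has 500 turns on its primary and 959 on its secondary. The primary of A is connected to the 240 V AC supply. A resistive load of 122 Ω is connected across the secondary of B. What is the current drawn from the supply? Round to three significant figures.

I_supply ≈ 1.90 A

Secondary of A: V = 240.00 × 681/1330 = 122.89 V.
Secondary of B: V = 122.89 × 959/500 = 235.70 V.
I_load = 235.70/122 = 1.9319 A, so P_out = 235.70 × 1.9319 = 455.36 W.
All ideal ⇒ P_in = P_out, so I_supply = 455.36/240 = 1.90 A.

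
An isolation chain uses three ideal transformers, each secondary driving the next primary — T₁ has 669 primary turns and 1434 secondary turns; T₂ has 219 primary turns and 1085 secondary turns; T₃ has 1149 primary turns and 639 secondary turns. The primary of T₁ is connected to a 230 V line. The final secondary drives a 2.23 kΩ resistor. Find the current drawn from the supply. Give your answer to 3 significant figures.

I_supply ≈ 3.60 A

After T₁: V = 230.00 × 1434/669 = 493.00 V.
After T₂: V = 493.00 × 1085/219 = 2442.5 V.
After T₃: V = 2442.5 × 639/1149 = 1358.4 V.
I_load = 1358.4/2230 = 0.60913 A, so P_out = 1358.4 × 0.60913 = 827.43 W.
All ideal ⇒ P_in = P_out, so I_supply = 827.43/230 = 3.60 A.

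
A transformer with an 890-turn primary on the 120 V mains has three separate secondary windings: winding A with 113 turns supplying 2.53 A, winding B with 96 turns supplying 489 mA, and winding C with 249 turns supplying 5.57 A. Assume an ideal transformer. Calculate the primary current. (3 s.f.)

V_A = 120 × 113/890 = 15.236 V; V_B = 120 × 96/890 = 12.944 V; V_C = 120 × 249/890 = 33.573 V.
P_out = V_A I_A + V_B I_B + V_C I_C = 15.236×2.53 + 12.944×0.489 + 33.573×5.57 = 38.547 + 6.3295 + 187.00 = 231.88 W.
Ideal ⇒ P_in = P_out, so I_p = P_out/V_p = 231.88/120 = 1.93 A.

I_p ≈ 1.93 A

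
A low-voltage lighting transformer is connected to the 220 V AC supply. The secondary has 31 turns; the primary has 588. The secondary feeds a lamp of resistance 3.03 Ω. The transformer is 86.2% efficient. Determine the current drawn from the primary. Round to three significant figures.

I_p ≈ 0.234 A

V_s = 220 × 31/588 = 11.599 V.
I_s = V_s/R = 11.599/3.03 = 3.8279 A.
P_out = V_s I_s = 11.599 × 3.8279 = 44.399 W.
P_in = P_out/η = 44.399/0.862 = 51.507 W.
I_p = P_in/V_p = 51.507/220 = 0.234 A.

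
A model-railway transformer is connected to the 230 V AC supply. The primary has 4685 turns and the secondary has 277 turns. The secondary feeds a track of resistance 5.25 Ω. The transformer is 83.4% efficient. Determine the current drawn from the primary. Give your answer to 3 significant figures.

V_s = 230 × 277/4685 = 13.599 V.
I_s = V_s/R = 13.599/5.25 = 2.5902 A.
P_out = V_s I_s = 13.599 × 2.5902 = 35.224 W.
P_in = P_out/η = 35.224/0.834 = 42.235 W.
I_p = P_in/V_p = 42.235/230 = 0.184 A.

I_p ≈ 0.184 A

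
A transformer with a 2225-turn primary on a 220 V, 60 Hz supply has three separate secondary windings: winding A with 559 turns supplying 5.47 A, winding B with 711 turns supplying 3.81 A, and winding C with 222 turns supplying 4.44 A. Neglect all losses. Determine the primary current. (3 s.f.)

I_p ≈ 3.03 A

V_A = 220 × 559/2225 = 55.272 V; V_B = 220 × 711/2225 = 70.301 V; V_C = 220 × 222/2225 = 21.951 V.
P_out = V_A I_A + V_B I_B + V_C I_C = 55.272×5.47 + 70.301×3.81 + 21.951×4.44 = 302.34 + 267.85 + 97.460 = 667.65 W.
Ideal ⇒ P_in = P_out, so I_p = P_out/V_p = 667.65/220 = 3.03 A.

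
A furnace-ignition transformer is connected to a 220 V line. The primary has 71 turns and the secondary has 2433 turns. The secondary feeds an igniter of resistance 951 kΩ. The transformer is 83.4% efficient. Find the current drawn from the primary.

I_p ≈ 0.326 A

V_s = 220 × 2433/71 = 7538.9 V.
I_s = V_s/R = 7538.9/951000 = 0.0079273 A.
P_out = V_s I_s = 7538.9 × 0.0079273 = 59.763 W.
P_in = P_out/η = 59.763/0.834 = 71.658 W.
I_p = P_in/V_p = 71.658/220 = 0.326 A.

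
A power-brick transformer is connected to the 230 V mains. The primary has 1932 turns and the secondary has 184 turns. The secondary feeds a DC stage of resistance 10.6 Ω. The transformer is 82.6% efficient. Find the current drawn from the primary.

I_p ≈ 0.238 A

V_s = 230 × 184/1932 = 21.905 V.
I_s = V_s/R = 21.905/10.6 = 2.0665 A.
P_out = V_s I_s = 21.905 × 2.0665 = 45.266 W.
P_in = P_out/η = 45.266/0.826 = 54.801 W.
I_p = P_in/V_p = 54.801/230 = 0.238 A.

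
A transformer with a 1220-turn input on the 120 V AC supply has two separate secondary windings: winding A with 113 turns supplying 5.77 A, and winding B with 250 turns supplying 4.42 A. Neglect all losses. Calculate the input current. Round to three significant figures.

V_A = 120 × 113/1220 = 11.115 V; V_B = 120 × 250/1220 = 24.590 V.
P_out = V_A I_A + V_B I_B = 11.115×5.77 + 24.590×4.42 = 64.132 + 108.69 = 172.82 W.
Ideal ⇒ P_in = P_out, so I_in = P_out/V_in = 172.82/120 = 1.44 A.

I_in ≈ 1.44 A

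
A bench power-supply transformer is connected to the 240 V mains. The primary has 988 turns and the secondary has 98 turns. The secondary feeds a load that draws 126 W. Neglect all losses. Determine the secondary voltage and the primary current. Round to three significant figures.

V_s ≈ 23.8 V, I_p ≈ 0.525 A

V_s = V_p × N_s/N_p = 240 × 98/988 = 23.806 V.
I_s = P/V_s = 126/23.806 = 5.2929 A.
I_p = I_s × N_s/N_p = 5.2929 × 98/988 = 0.525 A.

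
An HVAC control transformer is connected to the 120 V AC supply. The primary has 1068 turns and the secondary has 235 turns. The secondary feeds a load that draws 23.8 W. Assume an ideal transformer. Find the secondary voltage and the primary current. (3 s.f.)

V_s = V_p × N_s/N_p = 120 × 235/1068 = 26.404 V.
I_s = P/V_s = 23.8/26.404 = 0.90136 A.
I_p = I_s × N_s/N_p = 0.90136 × 235/1068 = 0.198 A.

V_s ≈ 26.4 V, I_p ≈ 0.198 A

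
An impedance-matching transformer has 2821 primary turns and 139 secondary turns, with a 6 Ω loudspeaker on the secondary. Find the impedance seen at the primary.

Z_p ≈ 2470 Ω

Z_p = (N_p/N_s)² × Z_s = (2821/139)² × 6 = 2470 Ω.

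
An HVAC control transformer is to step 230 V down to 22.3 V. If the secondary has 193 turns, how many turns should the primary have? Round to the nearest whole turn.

N_p = 1991 turns

N_p/N_s = V_p/V_s, so N_p = 193 × 230/22.3 = 1990.6 ≈ 1991 turns.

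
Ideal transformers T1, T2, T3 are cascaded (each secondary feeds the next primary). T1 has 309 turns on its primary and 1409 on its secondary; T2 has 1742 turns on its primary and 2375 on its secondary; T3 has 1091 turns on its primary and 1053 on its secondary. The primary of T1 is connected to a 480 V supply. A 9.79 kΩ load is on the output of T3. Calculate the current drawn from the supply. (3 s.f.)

I_supply ≈ 1.77 A

After T1: V = 480.00 × 1409/309 = 2188.7 V.
After T2: V = 2188.7 × 2375/1742 = 2984.1 V.
After T3: V = 2984.1 × 1053/1091 = 2880.1 V.
I_load = 2880.1/9790 = 0.29419 A, so P_out = 2880.1 × 0.29419 = 847.31 W.
All ideal ⇒ P_in = P_out, so I_supply = 847.31/480 = 1.77 A.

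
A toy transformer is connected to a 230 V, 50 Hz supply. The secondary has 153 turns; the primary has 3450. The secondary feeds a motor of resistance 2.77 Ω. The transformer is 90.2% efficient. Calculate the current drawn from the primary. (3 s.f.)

V_s = 230 × 153/3450 = 10.200 V.
I_s = V_s/R = 10.200/2.77 = 3.6823 A.
P_out = V_s I_s = 10.200 × 3.6823 = 37.560 W.
P_in = P_out/η = 37.560/0.902 = 41.640 W.
I_p = P_in/V_p = 41.640/230 = 0.181 A.

I_p ≈ 0.181 A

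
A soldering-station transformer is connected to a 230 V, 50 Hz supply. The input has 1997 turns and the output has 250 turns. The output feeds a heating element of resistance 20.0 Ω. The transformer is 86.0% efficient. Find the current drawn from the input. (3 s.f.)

I_in ≈ 0.210 A

V_out = 230 × 250/1997 = 28.793 V.
I_out = V_out/R = 28.793/20.0 = 1.4397 A.
P_out = V_out I_out = 28.793 × 1.4397 = 41.452 W.
P_in = P_out/η = 41.452/0.860 = 48.200 W.
I_in = P_in/V_in = 48.200/230 = 0.210 A.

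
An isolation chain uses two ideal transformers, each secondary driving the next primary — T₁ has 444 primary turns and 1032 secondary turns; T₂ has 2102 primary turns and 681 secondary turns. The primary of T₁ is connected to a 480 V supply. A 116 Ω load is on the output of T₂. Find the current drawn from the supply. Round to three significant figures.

After T₁: V = 480.00 × 1032/444 = 1115.7 V.
After T₂: V = 1115.7 × 681/2102 = 361.45 V.
I_load = 361.45/116 = 3.1160 A, so P_out = 361.45 × 3.1160 = 1126.3 W.
All ideal ⇒ P_in = P_out, so I_supply = 1126.3/480 = 2.35 A.

I_supply ≈ 2.35 A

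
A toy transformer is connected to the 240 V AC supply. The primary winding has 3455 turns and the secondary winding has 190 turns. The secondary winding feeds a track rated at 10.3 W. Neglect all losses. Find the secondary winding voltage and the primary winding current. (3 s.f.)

V_s ≈ 13.2 V, I_p ≈ 0.0429 A

V_s = V_p × N_s/N_p = 240 × 190/3455 = 13.198 V.
I_s = P/V_s = 10.3/13.198 = 0.78041 A.
I_p = I_s × N_s/N_p = 0.78041 × 190/3455 = 0.0429 A.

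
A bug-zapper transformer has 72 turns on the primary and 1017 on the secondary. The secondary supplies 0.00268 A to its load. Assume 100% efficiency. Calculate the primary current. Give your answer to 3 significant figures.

For an ideal transformer I_p/I_s = N_s/N_p, so I_p = 0.00268 × 1017/72 = 0.0379 A.

I_p ≈ 0.0379 A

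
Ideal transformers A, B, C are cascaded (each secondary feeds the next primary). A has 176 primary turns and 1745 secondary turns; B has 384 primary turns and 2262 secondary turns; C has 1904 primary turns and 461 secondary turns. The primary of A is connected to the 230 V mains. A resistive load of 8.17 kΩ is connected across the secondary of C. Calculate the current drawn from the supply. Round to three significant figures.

I_supply ≈ 5.63 A

Secondary of A: V = 230.00 × 1745/176 = 2280.4 V.
Secondary of B: V = 2280.4 × 2262/384 = 13433 V.
Secondary of C: V = 13433 × 461/1904 = 3252.4 V.
I_load = 3252.4/8170 = 0.39809 A, so P_out = 3252.4 × 0.39809 = 1294.8 W.
All ideal ⇒ P_in = P_out, so I_supply = 1294.8/230 = 5.63 A.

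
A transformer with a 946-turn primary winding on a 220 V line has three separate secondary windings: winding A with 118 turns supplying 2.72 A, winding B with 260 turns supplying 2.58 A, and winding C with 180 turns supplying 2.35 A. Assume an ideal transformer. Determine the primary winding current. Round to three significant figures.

V_A = 220 × 118/946 = 27.442 V; V_B = 220 × 260/946 = 60.465 V; V_C = 220 × 180/946 = 41.860 V.
P_out = V_A I_A + V_B I_B + V_C I_C = 27.442×2.72 + 60.465×2.58 + 41.860×2.35 = 74.642 + 156.00 + 98.372 = 329.01 W.
Ideal ⇒ P_in = P_out, so I_p = P_out/V_p = 329.01/220 = 1.50 A.

I_p ≈ 1.50 A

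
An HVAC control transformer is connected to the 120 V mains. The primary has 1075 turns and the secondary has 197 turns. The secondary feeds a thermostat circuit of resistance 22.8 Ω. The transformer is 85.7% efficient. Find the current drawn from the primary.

I_p ≈ 0.206 A

V_s = 120 × 197/1075 = 21.991 V.
I_s = V_s/R = 21.991/22.8 = 0.96450 A.
P_out = V_s I_s = 21.991 × 0.96450 = 21.210 W.
P_in = P_out/η = 21.210/0.857 = 24.749 W.
I_p = P_in/V_p = 24.749/120 = 0.206 A.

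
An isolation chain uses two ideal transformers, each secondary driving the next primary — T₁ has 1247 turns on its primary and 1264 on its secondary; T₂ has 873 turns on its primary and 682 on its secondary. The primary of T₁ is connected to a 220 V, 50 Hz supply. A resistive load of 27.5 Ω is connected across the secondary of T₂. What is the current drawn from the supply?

I_supply ≈ 5.02 A

Secondary of T₁: V = 220.00 × 1264/1247 = 223.00 V.
Secondary of T₂: V = 223.00 × 682/873 = 174.21 V.
I_load = 174.21/27.5 = 6.3349 A, so P_out = 174.21 × 6.3349 = 1103.6 W.
All ideal ⇒ P_in = P_out, so I_supply = 1103.6/220 = 5.02 A.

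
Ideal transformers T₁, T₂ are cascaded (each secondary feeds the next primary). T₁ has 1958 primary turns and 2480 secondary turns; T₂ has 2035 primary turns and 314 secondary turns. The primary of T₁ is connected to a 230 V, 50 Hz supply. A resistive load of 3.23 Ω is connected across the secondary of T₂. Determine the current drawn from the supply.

I_supply ≈ 2.72 A

After T₁: V = 230.00 × 2480/1958 = 291.32 V.
After T₂: V = 291.32 × 314/2035 = 44.950 V.
I_load = 44.950/3.23 = 13.916 A, so P_out = 44.950 × 13.916 = 625.55 W.
All ideal ⇒ P_in = P_out, so I_supply = 625.55/230 = 2.72 A.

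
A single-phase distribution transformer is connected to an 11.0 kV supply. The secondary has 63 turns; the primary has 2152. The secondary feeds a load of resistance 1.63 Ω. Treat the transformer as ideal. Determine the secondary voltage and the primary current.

V_s ≈ 322 V, I_p ≈ 5.78 A

V_s = V_p × N_s/N_p = 11000 × 63/2152 = 322.03 V.
I_s = V_s/R = 322.03/1.63 = 197.56 A.
I_p = I_s × N_s/N_p = 197.56 × 63/2152 = 5.78 A.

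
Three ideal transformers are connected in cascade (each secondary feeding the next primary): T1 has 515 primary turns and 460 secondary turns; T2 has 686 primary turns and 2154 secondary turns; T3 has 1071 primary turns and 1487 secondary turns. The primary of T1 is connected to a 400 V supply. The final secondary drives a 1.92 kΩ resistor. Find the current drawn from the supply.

I_supply ≈ 3.16 A

After T1: V = 400.00 × 460/515 = 357.28 V.
After T2: V = 357.28 × 2154/686 = 1121.8 V.
After T3: V = 1121.8 × 1487/1071 = 1557.6 V.
I_load = 1557.6/1920 = 0.81125 A, so P_out = 1557.6 × 0.81125 = 1263.6 W.
All ideal ⇒ P_in = P_out, so I_supply = 1263.6/400 = 3.16 A.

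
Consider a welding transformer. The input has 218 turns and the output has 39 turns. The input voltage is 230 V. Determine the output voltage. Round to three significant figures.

V_out/V_in = N_out/N_in, so V_out = 230 × 39/218 = 41.1 V.

V_out ≈ 41.1 V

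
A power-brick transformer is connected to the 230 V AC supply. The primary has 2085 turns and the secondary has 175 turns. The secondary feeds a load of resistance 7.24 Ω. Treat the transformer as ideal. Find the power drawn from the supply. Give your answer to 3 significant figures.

P ≈ 51.5 W

V_s = V_p × N_s/N_p = 230 × 175/2085 = 19.305 V.
I_s = V_s/R = 19.305/7.24 = 2.6664 A.
I_p = I_s × N_s/N_p = 2.6664 × 175/2085 = 0.22380 A.
P = V_p I_p = 230 × 0.22380 = 51.5 W.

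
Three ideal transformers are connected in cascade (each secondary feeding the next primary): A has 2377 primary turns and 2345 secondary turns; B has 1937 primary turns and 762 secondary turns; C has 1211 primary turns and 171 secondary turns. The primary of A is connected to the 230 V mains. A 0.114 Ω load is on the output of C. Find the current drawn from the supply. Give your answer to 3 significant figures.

I_supply ≈ 6.06 A

Secondary of A: V = 230.00 × 2345/2377 = 226.90 V.
Secondary of B: V = 226.90 × 762/1937 = 89.262 V.
Secondary of C: V = 89.262 × 171/1211 = 12.604 V.
I_load = 12.604/0.114 = 110.56 A, so P_out = 12.604 × 110.56 = 1393.6 W.
All ideal ⇒ P_in = P_out, so I_supply = 1393.6/230 = 6.06 A.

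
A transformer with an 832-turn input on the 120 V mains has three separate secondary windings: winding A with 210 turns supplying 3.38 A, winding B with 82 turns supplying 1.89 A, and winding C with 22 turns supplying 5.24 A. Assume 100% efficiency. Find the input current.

I_in ≈ 1.18 A

V_A = 120 × 210/832 = 30.288 V; V_B = 120 × 82/832 = 11.827 V; V_C = 120 × 22/832 = 3.1731 V.
P_out = V_A I_A + V_B I_B + V_C I_C = 30.288×3.38 + 11.827×1.89 + 3.1731×5.24 = 102.38 + 22.353 + 16.627 = 141.35 W.
Ideal ⇒ P_in = P_out, so I_in = P_out/V_in = 141.35/120 = 1.18 A.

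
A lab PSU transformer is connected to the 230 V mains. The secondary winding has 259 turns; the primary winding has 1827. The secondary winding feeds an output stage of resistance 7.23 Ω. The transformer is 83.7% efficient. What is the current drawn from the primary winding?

I_p ≈ 0.764 A

V_s = 230 × 259/1827 = 32.605 V.
I_s = V_s/R = 32.605/7.23 = 4.5097 A.
P_out = V_s I_s = 32.605 × 4.5097 = 147.04 W.
P_in = P_out/η = 147.04/0.837 = 175.68 W.
I_p = P_in/V_p = 175.68/230 = 0.764 A.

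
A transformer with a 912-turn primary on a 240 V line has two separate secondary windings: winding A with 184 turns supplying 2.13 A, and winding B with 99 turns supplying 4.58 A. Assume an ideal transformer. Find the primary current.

V_A = 240 × 184/912 = 48.421 V; V_B = 240 × 99/912 = 26.053 V.
P_out = V_A I_A + V_B I_B = 48.421×2.13 + 26.053×4.58 = 103.14 + 119.32 = 222.46 W.
Ideal ⇒ P_in = P_out, so I_p = P_out/V_p = 222.46/240 = 0.927 A.

I_p ≈ 0.927 A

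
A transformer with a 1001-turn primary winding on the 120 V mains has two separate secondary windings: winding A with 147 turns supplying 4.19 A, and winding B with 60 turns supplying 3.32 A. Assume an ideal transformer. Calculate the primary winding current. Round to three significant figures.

V_A = 120 × 147/1001 = 17.622 V; V_B = 120 × 60/1001 = 7.1928 V.
P_out = V_A I_A + V_B I_B = 17.622×4.19 + 7.1928×3.32 = 73.838 + 23.880 = 97.718 W.
Ideal ⇒ P_in = P_out, so I_p = P_out/V_p = 97.718/120 = 0.814 A.

I_p ≈ 0.814 A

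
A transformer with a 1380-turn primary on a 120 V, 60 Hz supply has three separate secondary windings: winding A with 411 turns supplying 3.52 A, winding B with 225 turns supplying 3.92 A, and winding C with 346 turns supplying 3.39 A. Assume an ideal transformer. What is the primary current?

I_p ≈ 2.54 A

V_A = 120 × 411/1380 = 35.739 V; V_B = 120 × 225/1380 = 19.565 V; V_C = 120 × 346/1380 = 30.087 V.
P_out = V_A I_A + V_B I_B + V_C I_C = 35.739×3.52 + 19.565×3.92 + 30.087×3.39 = 125.80 + 76.696 + 101.99 = 304.49 W.
Ideal ⇒ P_in = P_out, so I_p = P_out/V_p = 304.49/120 = 2.54 A.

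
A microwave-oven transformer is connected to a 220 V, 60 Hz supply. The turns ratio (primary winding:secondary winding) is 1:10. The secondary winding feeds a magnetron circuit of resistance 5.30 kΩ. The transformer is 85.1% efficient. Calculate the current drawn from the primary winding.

I_p ≈ 4.88 A

V_s = 220 × 10/1 = 2200.0 V.
I_s = V_s/R = 2200.0/5300 = 0.41509 A.
P_out = V_s I_s = 2200.0 × 0.41509 = 913.21 W.
P_in = P_out/η = 913.21/0.851 = 1073.1 W.
I_p = P_in/V_p = 1073.1/220 = 4.88 A.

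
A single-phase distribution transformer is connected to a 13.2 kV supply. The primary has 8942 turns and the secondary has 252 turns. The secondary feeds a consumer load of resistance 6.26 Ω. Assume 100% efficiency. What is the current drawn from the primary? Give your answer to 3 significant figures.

I_p ≈ 1.67 A

V_s = V_p × N_s/N_p = 13200 × 252/8942 = 372.00 V.
I_s = V_s/R = 372.00/6.26 = 59.424 A.
For an ideal transformer I_p N_p = I_s N_s, so I_p = 59.424 × 252/8942 = 1.67 A.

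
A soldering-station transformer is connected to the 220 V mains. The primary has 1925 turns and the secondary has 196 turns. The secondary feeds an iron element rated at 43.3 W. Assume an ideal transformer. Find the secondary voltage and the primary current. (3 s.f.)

V_s ≈ 22.4 V, I_p ≈ 0.197 A

V_s = V_p × N_s/N_p = 220 × 196/1925 = 22.400 V.
I_s = P/V_s = 43.3/22.400 = 1.9330 A.
I_p = I_s × N_s/N_p = 1.9330 × 196/1925 = 0.197 A.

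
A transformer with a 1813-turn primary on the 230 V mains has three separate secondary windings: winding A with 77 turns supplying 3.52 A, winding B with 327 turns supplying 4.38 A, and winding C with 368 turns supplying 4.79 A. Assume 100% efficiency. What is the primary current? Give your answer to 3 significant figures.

I_p ≈ 1.91 A

V_A = 230 × 77/1813 = 9.7683 V; V_B = 230 × 327/1813 = 41.484 V; V_C = 230 × 368/1813 = 46.685 V.
P_out = V_A I_A + V_B I_B + V_C I_C = 9.7683×3.52 + 41.484×4.38 + 46.685×4.79 = 34.385 + 181.70 + 223.62 = 439.70 W.
Ideal ⇒ P_in = P_out, so I_p = P_out/V_p = 439.70/230 = 1.91 A.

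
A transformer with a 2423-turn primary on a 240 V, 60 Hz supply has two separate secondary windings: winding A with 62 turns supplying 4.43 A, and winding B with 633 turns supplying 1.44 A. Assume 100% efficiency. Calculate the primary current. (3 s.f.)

I_p ≈ 0.490 A

V_A = 240 × 62/2423 = 6.1411 V; V_B = 240 × 633/2423 = 62.699 V.
P_out = V_A I_A + V_B I_B = 6.1411×4.43 + 62.699×1.44 = 27.205 + 90.287 = 117.49 W.
Ideal ⇒ P_in = P_out, so I_p = P_out/V_p = 117.49/240 = 0.490 A.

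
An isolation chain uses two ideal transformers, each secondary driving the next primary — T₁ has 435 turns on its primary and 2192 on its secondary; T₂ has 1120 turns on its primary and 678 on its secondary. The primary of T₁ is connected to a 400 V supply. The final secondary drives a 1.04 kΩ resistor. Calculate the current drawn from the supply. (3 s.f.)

I_supply ≈ 3.58 A

After T₁: V = 400.00 × 2192/435 = 2015.6 V.
After T₂: V = 2015.6 × 678/1120 = 1220.2 V.
I_load = 1220.2/1040 = 1.1732 A, so P_out = 1220.2 × 1.1732 = 1431.6 W.
All ideal ⇒ P_in = P_out, so I_supply = 1431.6/400 = 3.58 A.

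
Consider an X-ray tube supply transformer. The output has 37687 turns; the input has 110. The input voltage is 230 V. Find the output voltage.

V_out/V_in = N_out/N_in, so V_out = 230 × 37687/110 = 78800 V.

V_out ≈ 78800 V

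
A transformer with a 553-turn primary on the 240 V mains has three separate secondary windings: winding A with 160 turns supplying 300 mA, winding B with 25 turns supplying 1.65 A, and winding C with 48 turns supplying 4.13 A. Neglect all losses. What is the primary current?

I_p ≈ 0.520 A

V_A = 240 × 160/553 = 69.439 V; V_B = 240 × 25/553 = 10.850 V; V_C = 240 × 48/553 = 20.832 V.
P_out = V_A I_A + V_B I_B + V_C I_C = 69.439×0.300 + 10.850×1.65 + 20.832×4.13 = 20.832 + 17.902 + 86.035 = 124.77 W.
Ideal ⇒ P_in = P_out, so I_p = P_out/V_p = 124.77/240 = 0.520 A.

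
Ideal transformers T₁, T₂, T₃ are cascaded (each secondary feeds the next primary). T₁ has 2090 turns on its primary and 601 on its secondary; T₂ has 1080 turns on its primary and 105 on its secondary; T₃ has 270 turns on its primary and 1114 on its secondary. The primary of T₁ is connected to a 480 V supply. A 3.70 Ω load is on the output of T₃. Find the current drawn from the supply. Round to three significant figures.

After T₁: V = 480.00 × 601/2090 = 138.03 V.
After T₂: V = 138.03 × 105/1080 = 13.419 V.
After T₃: V = 13.419 × 1114/270 = 55.368 V.
I_load = 55.368/3.70 = 14.964 A, so P_out = 55.368 × 14.964 = 828.54 W.
All ideal ⇒ P_in = P_out, so I_supply = 828.54/480 = 1.73 A.

I_supply ≈ 1.73 A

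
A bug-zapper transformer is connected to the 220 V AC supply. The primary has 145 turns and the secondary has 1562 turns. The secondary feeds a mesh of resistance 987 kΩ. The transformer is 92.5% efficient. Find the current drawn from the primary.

V_s = 220 × 1562/145 = 2369.9 V.
I_s = V_s/R = 2369.9/987000 = 0.0024011 A.
P_out = V_s I_s = 2369.9 × 0.0024011 = 5.6906 W.
P_in = P_out/η = 5.6906/0.925 = 6.1519 W.
I_p = P_in/V_p = 6.1519/220 = 0.0280 A.

I_p ≈ 0.0280 A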